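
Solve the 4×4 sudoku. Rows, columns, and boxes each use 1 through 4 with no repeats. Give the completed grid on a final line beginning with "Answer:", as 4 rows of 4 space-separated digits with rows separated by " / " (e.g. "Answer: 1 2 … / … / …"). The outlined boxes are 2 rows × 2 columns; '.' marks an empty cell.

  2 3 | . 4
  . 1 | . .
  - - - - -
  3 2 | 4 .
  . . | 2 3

Step 1. [r4c2∈{4}] r4c2 is down to just 4, so r4c2=4.
Step 2. [r2c3∈{3}] only 3 remains possible at r2c3 ⇒ r2c3=3.
Step 3. [r3c4∈{1}] only 1 remains possible at r3c4, so r3c4=1.
Step 4. [r2c1∈{4}] only 4 remains possible at r2c1, so r2c1=4.
Step 5. [r1c3∈{1}] only 1 remains possible at r1c3. So r1c3=1.
Step 6. [r4c1∈{1}] only 1 remains possible at r4c1 ⇒ r4c1=1.
Step 7. [r2c4∈{2}] only 2 remains possible at r2c4 ⇒ r2c4=2.

Answer: 2 3 1 4 / 4 1 3 2 / 3 2 4 1 / 1 4 2 3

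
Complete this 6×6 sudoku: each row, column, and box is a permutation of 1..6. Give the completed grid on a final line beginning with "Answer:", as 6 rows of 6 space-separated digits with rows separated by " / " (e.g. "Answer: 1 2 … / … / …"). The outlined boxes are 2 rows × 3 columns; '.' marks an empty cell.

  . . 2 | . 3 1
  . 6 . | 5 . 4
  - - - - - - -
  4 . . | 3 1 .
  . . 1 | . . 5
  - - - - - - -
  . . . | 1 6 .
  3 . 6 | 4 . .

Step 1. [r4c4∈{2,6}] in col 4, 2 fits only at r4c4. So r4c4=2.
Step 2. [r5c1∈{2,5}] 2 has one home in col 1: r5c1, so r5c1=2.
Step 3. [r6c5∈{2,5}] 5 has one home in col 5: r6c5, so r6c5=5.
Step 4. [r1c2∈{4,5}] row 1 places 4 nowhere but r1c2 ⇒ r1c2=4.
Step 5. [r5c2∈{5}] r5c2 has the single candidate 5 ⇒ r5c2=5.
Step 6. [r2c5∈{2}] r2c5 has the single candidate 2, so r2c5=2.
Step 7. [r3c6∈{6}] r3c6's peers cover all but 6 ⇒ r3c6=6.
Step 8. [r3c2∈{2}] nothing but 2 survives at r3c2. So r3c2=2.
Step 9. [r2c1∈{1}] r2c1 has the single candidate 1, so r2c1=1.
Step 10. [r5c6∈{3}] r5c6 is down to just 3. So r5c6=3.
Step 11. [r4c2∈{3}] only 3 remains possible at r4c2. So r4c2=3.
Step 12. [r5c3∈{4}] r5c3 is down to just 4 ⇒ r5c3=4.
Step 13. [r4c5∈{4}] r4c5 is down to just 4 ⇒ r4c5=4.
Step 14. [r4c1∈{6}] nothing but 6 survives at r4c1 ⇒ r4c1=6.
Step 15. [r6c6∈{2}] r6c6's peers cover all but 2 ⇒ r6c6=2.
Step 16. [r2c3∈{3}] r2c3 is down to just 3, so r2c3=3.
Step 17. [r6c2∈{1}] nothing but 1 survives at r6c2. So r6c2=1.
Step 18. [r1c1∈{5}] r1c1 is down to just 5, so r1c1=5.
Step 19. [r1c4∈{6}] r1c4 is down to just 6 ⇒ r1c4=6.
Step 20. [r3c3∈{5}] r3c3's peers cover all but 5, so r3c3=5.

Answer: 5 4 2 6 3 1 / 1 6 3 5 2 4 / 4 2 5 3 1 6 / 6 3 1 2 4 5 / 2 5 4 1 6 3 / 3 1 6 4 5 2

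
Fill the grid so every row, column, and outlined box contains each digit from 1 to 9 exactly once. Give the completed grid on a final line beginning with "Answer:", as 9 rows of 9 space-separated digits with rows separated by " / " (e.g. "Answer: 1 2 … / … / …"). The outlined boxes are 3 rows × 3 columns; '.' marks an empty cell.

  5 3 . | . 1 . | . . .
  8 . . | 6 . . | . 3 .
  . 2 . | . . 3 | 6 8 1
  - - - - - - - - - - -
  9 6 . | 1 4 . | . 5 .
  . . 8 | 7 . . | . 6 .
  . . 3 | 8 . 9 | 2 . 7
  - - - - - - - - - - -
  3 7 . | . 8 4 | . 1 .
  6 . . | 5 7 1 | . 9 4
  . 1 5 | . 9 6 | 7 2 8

Step 1. [r2c2∈{4,9}] 9 has one home in col 2: r2c2 ⇒ r2c2=9.
Step 2. [r4c6∈{2}] nothing but 2 survives at r4c6, so r4c6=2.
Step 3. [r5c7∈{1,3,4,9}] col 7 places 1 nowhere but r5c7, so r5c7=1.
Step 4. [r3c1∈{4,7}] col 1 places 7 nowhere but r3c1, so r3c1=7.
Step 5. [r5c6∈{5}] r5c6 is down to just 5 ⇒ r5c6=5.
Step 6. [r5c2∈{4}] r5c2 has the single candidate 4 ⇒ r5c2=4.
Step 7. [r2c5∈{2,5}] in col 5, 2 fits only at r2c5. So r2c5=2.
Step 8. [r1c7∈{4,9}] col 7 places 9 nowhere but r1c7. So r1c7=9.
Step 9. [r2c7∈{4,5}] in col 7, 4 fits only at r2c7 ⇒ r2c7=4.
Step 10. [r3c3∈{4}] r3c3's peers cover all but 4, so r3c3=4.
Step 11. [r4c9∈{3}] r4c9's peers cover all but 3. So r4c9=3.
Step 12. [r2c6∈{7}] only 7 remains possible at r2c6 ⇒ r2c6=7.
Step 13. [r8c3∈{2}] only 2 remains possible at r8c3 ⇒ r8c3=2.
Step 14. [r7c7∈{5}] r7c7's peers cover all but 5 ⇒ r7c7=5.
Step 15. [r7c3∈{9}] r7c3 has the single candidate 9. So r7c3=9.
Step 16. [r1c4∈{4}] nothing but 4 survives at r1c4, so r1c4=4.
Step 17. [r3c5∈{5}] r3c5 is down to just 5. So r3c5=5.
Step 18. [r3c4∈{9}] only 9 remains possible at r3c4 ⇒ r3c4=9.
Step 19. [r6c1∈{1}] only 1 remains possible at r6c1. So r6c1=1.
Step 20. [r1c6∈{8}] only 8 remains possible at r1c6 ⇒ r1c6=8.
Step 21. [r9c4∈{3}] r9c4 is down to just 3 ⇒ r9c4=3.
Step 22. [r6c2∈{5}] r6c2 has the single candidate 5. So r6c2=5.
Step 23. [r5c9∈{9}] r5c9 has the single candidate 9 ⇒ r5c9=9.
Step 24. [r8c7∈{3}] r8c7's peers cover all but 3. So r8c7=3.
Step 25. [r4c7∈{8}] r4c7's peers cover all but 8 ⇒ r4c7=8.
Step 26. [r1c9∈{2}] nothing but 2 survives at r1c9 ⇒ r1c9=2.
Step 27. [r6c5∈{6}] r6c5 has the single candidate 6, so r6c5=6.
Step 28. [r2c3∈{1}] r2c3's peers cover all but 1, so r2c3=1.
Step 29. [r1c3∈{6}] r1c3 is down to just 6. So r1c3=6.
Step 30. [r9c1∈{4}] r9c1 has the single candidate 4. So r9c1=4.
Step 31. [r2c9∈{5}] r2c9 is down to just 5. So r2c9=5.
Step 32. [r7c9∈{6}] only 6 remains possible at r7c9. So r7c9=6.
Step 33. [r4c3∈{7}] only 7 remains possible at r4c3. So r4c3=7.
Step 34. [r1c8∈{7}] r1c8's peers cover all but 7 ⇒ r1c8=7.
Step 35. [r8c2∈{8}] only 8 remains possible at r8c2, so r8c2=8.
Step 36. [r7c4∈{2}] r7c4's peers cover all but 2 ⇒ r7c4=2.
Step 37. [r6c8∈{4}] r6c8 is down to just 4 ⇒ r6c8=4.
Step 38. [r5c1∈{2}] r5c1 is down to just 2, so r5c1=2.
Step 39. [r5c5∈{3}] nothing but 3 survives at r5c5 ⇒ r5c5=3.

Answer: 5 3 6 4 1 8 9 7 2 / 8 9 1 6 2 7 4 3 5 / 7 2 4 9 5 3 6 8 1 / 9 6 7 1 4 2 8 5 3 / 2 4 8 7 3 5 1 6 9 / 1 5 3 8 6 9 2 4 7 / 3 7 9 2 8 4 5 1 6 / 6 8 2 5 7 1 3 9 4 / 4 1 5 3 9 6 7 2 8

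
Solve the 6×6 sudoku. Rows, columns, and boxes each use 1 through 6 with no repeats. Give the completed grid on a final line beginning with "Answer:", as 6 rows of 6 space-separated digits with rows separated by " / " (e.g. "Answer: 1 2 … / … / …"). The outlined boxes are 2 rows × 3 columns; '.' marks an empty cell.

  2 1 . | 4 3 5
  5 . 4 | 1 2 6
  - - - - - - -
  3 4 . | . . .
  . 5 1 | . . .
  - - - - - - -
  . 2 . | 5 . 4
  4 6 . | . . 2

Step 1. [r4c4∈{2,3,6}] r4c4 is the only open cell in row 4 admitting 2, so r4c4=2.
Step 2. [r5c5∈{1,6}] row 5 places 6 nowhere but r5c5, so r5c5=6.
Step 3. [r5c3∈{3}] r5c3's peers cover all but 3. So r5c3=3.
Step 4. [r3c3∈{2,6}] row 3 places 2 nowhere but r3c3. So r3c3=2.
Step 5. [r3c5∈{1,5}] across row 3, 5 lands solely at r3c5. So r3c5=5.
Step 6. [r1c3∈{6}] r1c3's peers cover all but 6 ⇒ r1c3=6.
Step 7. [r4c1∈{6}] nothing but 6 survives at r4c1, so r4c1=6.
Step 8. [r6c5∈{1}] r6c5 has the single candidate 1. So r6c5=1.
Step 9. [r6c4∈{3}] only 3 remains possible at r6c4, so r6c4=3.
Step 10. [r4c5∈{4}] r4c5's peers cover all but 4 ⇒ r4c5=4.
Step 11. [r6c3∈{5}] r6c3 has the single candidate 5. So r6c3=5.
Step 12. [r3c6∈{1}] r3c6 has the single candidate 1 ⇒ r3c6=1.
Step 13. [r2c2∈{3}] nothing but 3 survives at r2c2 ⇒ r2c2=3.
Step 14. [r4c6∈{3}] nothing but 3 survives at r4c6, so r4c6=3.
Step 15. [r3c4∈{6}] r3c4 is down to just 6. So r3c4=6.
Step 16. [r5c1∈{1}] r5c1 has the single candidate 1 ⇒ r5c1=1.

Answer: 2 1 6 4 3 5 / 5 3 4 1 2 6 / 3 4 2 6 5 1 / 6 5 1 2 4 3 / 1 2 3 5 6 4 / 4 6 5 3 1 2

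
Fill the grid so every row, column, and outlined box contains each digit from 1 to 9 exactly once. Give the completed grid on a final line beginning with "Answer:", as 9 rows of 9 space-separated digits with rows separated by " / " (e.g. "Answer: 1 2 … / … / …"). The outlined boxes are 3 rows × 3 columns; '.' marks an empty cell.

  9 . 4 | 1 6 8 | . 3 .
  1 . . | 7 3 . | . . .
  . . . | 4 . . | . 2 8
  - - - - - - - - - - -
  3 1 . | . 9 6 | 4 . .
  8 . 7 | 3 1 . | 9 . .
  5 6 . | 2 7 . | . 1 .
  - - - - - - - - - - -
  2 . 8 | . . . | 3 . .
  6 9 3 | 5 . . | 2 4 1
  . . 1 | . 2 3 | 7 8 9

Step 1. [r1c7∈{5}] r1c7's peers cover all but 5 ⇒ r1c7=5.
Step 2. [r7c2∈{4,5,7}] box 7 places 7 nowhere but r7c2. So r7c2=7.
Step 3. [r5c6∈{4,5}] box 5 places 5 nowhere but r5c6, so r5c6=5.
Step 4. [r2c7∈{6}] only 6 remains possible at r2c7, so r2c7=6.
Step 5. [r9c2∈{4,5}] in row 9, 5 fits only at r9c2. So r9c2=5.
Step 6. [r1c2∈{2}] r1c2 is down to just 2 ⇒ r1c2=2.
Step 7. [r5c9∈{2,6}] in row 5, 2 fits only at r5c9 ⇒ r5c9=2.
Step 8. [r7c9∈{5,6}] col 9 places 6 nowhere but r7c9, so r7c9=6.
Step 9. [r3c6∈{9}] r3c6 has the single candidate 9. So r3c6=9.
Step 10. [r4c8∈{5,7}] r4c8 is the only open cell in col 8 admitting 7. So r4c8=7.
Step 11. [r6c6∈{4}] r6c6 has the single candidate 4, so r6c6=4.
Step 12. [r3c3∈{5,6}] across row 3, 6 lands solely at r3c3. So r3c3=6.
Step 13. [r4c3∈{2}] only 2 remains possible at r4c3, so r4c3=2.
Step 14. [r7c5∈{4}] only 4 remains possible at r7c5. So r7c5=4.
Step 15. [r8c5∈{8}] r8c5's peers cover all but 8, so r8c5=8.
Step 16. [r5c2∈{4}] r5c2 is down to just 4, so r5c2=4.
Step 17. [r8c6∈{7}] r8c6 is down to just 7. So r8c6=7.
Step 18. [r4c4∈{8}] r4c4 has the single candidate 8. So r4c4=8.
Step 19. [r6c3∈{9}] r6c3's peers cover all but 9, so r6c3=9.
Step 20. [r2c9∈{4}] r2c9 has the single candidate 4. So r2c9=4.
Step 21. [r6c7∈{8}] nothing but 8 survives at r6c7 ⇒ r6c7=8.
Step 22. [r3c2∈{3}] nothing but 3 survives at r3c2, so r3c2=3.
Step 23. [r3c1∈{7}] r3c1 has the single candidate 7, so r3c1=7.
Step 24. [r7c8∈{5}] only 5 remains possible at r7c8, so r7c8=5.
Step 25. [r3c5∈{5}] only 5 remains possible at r3c5. So r3c5=5.
Step 26. [r9c1∈{4}] r9c1 has the single candidate 4, so r9c1=4.
Step 27. [r2c3∈{5}] nothing but 5 survives at r2c3 ⇒ r2c3=5.
Step 28. [r2c2∈{8}] nothing but 8 survives at r2c2, so r2c2=8.
Step 29. [r7c6∈{1}] r7c6 is down to just 1, so r7c6=1.
Step 30. [r2c6∈{2}] r2c6 is down to just 2, so r2c6=2.
Step 31. [r5c8∈{6}] r5c8 is down to just 6 ⇒ r5c8=6.
Step 32. [r9c4∈{6}] r9c4's peers cover all but 6 ⇒ r9c4=6.
Step 33. [r7c4∈{9}] r7c4 has the single candidate 9, so r7c4=9.
Step 34. [r1c9∈{7}] nothing but 7 survives at r1c9, so r1c9=7.
Step 35. [r2c8∈{9}] r2c8 has the single candidate 9, so r2c8=9.
Step 36. [r6c9∈{3}] r6c9 is down to just 3 ⇒ r6c9=3.
Step 37. [r4c9∈{5}] r4c9 has the single candidate 5. So r4c9=5.
Step 38. [r3c7∈{1}] only 1 remains possible at r3c7, so r3c7=1.

Answer: 9 2 4 1 6 8 5 3 7 / 1 8 5 7 3 2 6 9 4 / 7 3 6 4 5 9 1 2 8 / 3 1 2 8 9 6 4 7 5 / 8 4 7 3 1 5 9 6 2 / 5 6 9 2 7 4 8 1 3 / 2 7 8 9 4 1 3 5 6 / 6 9 3 5 8 7 2 4 1 / 4 5 1 6 2 3 7 8 9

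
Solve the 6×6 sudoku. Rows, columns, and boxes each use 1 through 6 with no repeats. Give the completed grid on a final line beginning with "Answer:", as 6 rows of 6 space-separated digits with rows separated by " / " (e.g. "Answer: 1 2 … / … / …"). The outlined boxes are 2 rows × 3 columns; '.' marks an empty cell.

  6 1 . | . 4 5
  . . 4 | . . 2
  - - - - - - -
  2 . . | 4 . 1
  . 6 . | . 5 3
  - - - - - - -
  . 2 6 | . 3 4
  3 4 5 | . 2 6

Step 1. [r2c4∈{1,3,6}] r2c4 is the only open cell in col 4 admitting 6 ⇒ r2c4=6.
Step 2. [r2c2∈{3,5}] in row 2, 3 fits only at r2c2. So r2c2=3.
Step 3. [r5c1∈{1}] only 1 remains possible at r5c1 ⇒ r5c1=1.
Step 4. [r1c4∈{3}] only 3 remains possible at r1c4. So r1c4=3.
Step 5. [r2c1∈{5}] r2c1's peers cover all but 5, so r2c1=5.
Step 6. [r3c3∈{3}] nothing but 3 survives at r3c3. So r3c3=3.
Step 7. [r5c4∈{5}] nothing but 5 survives at r5c4 ⇒ r5c4=5.
Step 8. [r4c1∈{4}] r4c1's peers cover all but 4 ⇒ r4c1=4.
Step 9. [r3c2∈{5}] r3c2 has the single candidate 5. So r3c2=5.
Step 10. [r4c4∈{2}] r4c4 is down to just 2. So r4c4=2.
Step 11. [r3c5∈{6}] nothing but 6 survives at r3c5, so r3c5=6.
Step 12. [r4c3∈{1}] r4c3 has the single candidate 1. So r4c3=1.
Step 13. [r6c4∈{1}] only 1 remains possible at r6c4, so r6c4=1.
Step 14. [r1c3∈{2}] r1c3 has the single candidate 2 ⇒ r1c3=2.
Step 15. [r2c5∈{1}] r2c5's peers cover all but 1 ⇒ r2c5=1.

Answer: 6 1 2 3 4 5 / 5 3 4 6 1 2 / 2 5 3 4 6 1 / 4 6 1 2 5 3 / 1 2 6 5 3 4 / 3 4 5 1 2 6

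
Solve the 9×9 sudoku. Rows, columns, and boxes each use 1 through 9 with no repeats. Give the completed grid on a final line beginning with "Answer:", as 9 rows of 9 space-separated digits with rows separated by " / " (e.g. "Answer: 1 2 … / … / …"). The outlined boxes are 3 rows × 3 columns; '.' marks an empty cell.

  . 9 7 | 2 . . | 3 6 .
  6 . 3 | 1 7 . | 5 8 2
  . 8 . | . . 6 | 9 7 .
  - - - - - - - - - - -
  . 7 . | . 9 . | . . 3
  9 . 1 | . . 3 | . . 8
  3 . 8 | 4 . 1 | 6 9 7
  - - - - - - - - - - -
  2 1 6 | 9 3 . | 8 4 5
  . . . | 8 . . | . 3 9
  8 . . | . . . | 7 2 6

Step 1. [r9c4∈{5}] nothing but 5 survives at r9c4, so r9c4=5.
Step 2. [r9c6∈{4}] r9c6's peers cover all but 4. So r9c6=4.
Step 3. [r5c2∈{2,4,5,6}] 6 has one home in col 2: r5c2, so r5c2=6.
Step 4. [r2c2∈{4}] r2c2 has the single candidate 4. So r2c2=4.
Step 5. [r8c2∈{5}] nothing but 5 survives at r8c2. So r8c2=5.
Step 6. [r6c5∈{2,5}] across row 6, 5 lands solely at r6c5. So r6c5=5.
Step 7. [r5c5∈{2}] r5c5's peers cover all but 2. So r5c5=2.
Step 8. [r4c7∈{1,2,4}] 2 has one home in col 7: r4c7, so r4c7=2.
Step 9. [r8c1∈{4,7}] col 1 places 7 nowhere but r8c1. So r8c1=7.
Step 10. [r1c6∈{5,8}] col 6 places 5 nowhere but r1c6, so r1c6=5.
Step 11. [r1c1∈{1}] only 1 remains possible at r1c1 ⇒ r1c1=1.
Step 12. [r4c1∈{4,5}] across col 1, 4 lands solely at r4c1, so r4c1=4.
Step 13. [r4c3∈{5}] r4c3 has the single candidate 5, so r4c3=5.
Step 14. [r1c9∈{4}] nothing but 4 survives at r1c9. So r1c9=4.
Step 15. [r8c5∈{1,6}] r8c5 is the only open cell in row 8 admitting 6, so r8c5=6.
Step 16. [r8c3∈{4}] nothing but 4 survives at r8c3. So r8c3=4.
Step 17. [r3c3∈{2}] r3c3 has the single candidate 2 ⇒ r3c3=2.
Step 18. [r3c1∈{5}] nothing but 5 survives at r3c1. So r3c1=5.
Step 19. [r5c8∈{5}] r5c8 has the single candidate 5 ⇒ r5c8=5.
Step 20. [r3c9∈{1}] r3c9's peers cover all but 1 ⇒ r3c9=1.
Step 21. [r3c5∈{4}] r3c5's peers cover all but 4 ⇒ r3c5=4.
Step 22. [r3c4∈{3}] only 3 remains possible at r3c4 ⇒ r3c4=3.
Step 23. [r4c8∈{1}] r4c8 is down to just 1. So r4c8=1.
Step 24. [r9c3∈{9}] r9c3 is down to just 9 ⇒ r9c3=9.
Step 25. [r5c4∈{7}] nothing but 7 survives at r5c4, so r5c4=7.
Step 26. [r9c5∈{1}] r9c5 has the single candidate 1. So r9c5=1.
Step 27. [r2c6∈{9}] r2c6's peers cover all but 9, so r2c6=9.
Step 28. [r8c6∈{2}] r8c6 has the single candidate 2 ⇒ r8c6=2.
Step 29. [r7c6∈{7}] only 7 remains possible at r7c6, so r7c6=7.
Step 30. [r5c7∈{4}] r5c7's peers cover all but 4 ⇒ r5c7=4.
Step 31. [r6c2∈{2}] r6c2 is down to just 2, so r6c2=2.
Step 32. [r8c7∈{1}] r8c7 is down to just 1 ⇒ r8c7=1.
Step 33. [r4c4∈{6}] r4c4 is down to just 6 ⇒ r4c4=6.
Step 34. [r9c2∈{3}] r9c2 has the single candidate 3. So r9c2=3.
Step 35. [r4c6∈{8}] nothing but 8 survives at r4c6 ⇒ r4c6=8.
Step 36. [r1c5∈{8}] nothing but 8 survives at r1c5. So r1c5=8.

Answer: 1 9 7 2 8 5 3 6 4 / 6 4 3 1 7 9 5 8 2 / 5 8 2 3 4 6 9 7 1 / 4 7 5 6 9 8 2 1 3 / 9 6 1 7 2 3 4 5 8 / 3 2 8 4 5 1 6 9 7 / 2 1 6 9 3 7 8 4 5 / 7 5 4 8 6 2 1 3 9 / 8 3 9 5 1 4 7 2 6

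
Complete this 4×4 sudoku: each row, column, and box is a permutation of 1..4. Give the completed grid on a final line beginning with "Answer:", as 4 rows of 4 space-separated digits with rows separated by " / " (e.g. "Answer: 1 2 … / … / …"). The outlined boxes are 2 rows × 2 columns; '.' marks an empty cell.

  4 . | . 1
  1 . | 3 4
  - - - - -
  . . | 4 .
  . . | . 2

Step 1. [r1c2∈{2,3}] across row 1, 3 lands solely at r1c2, so r1c2=3.
Step 2. [r3c1∈{2,3}] col 1 places 2 nowhere but r3c1, so r3c1=2.
Step 3. [r3c2∈{1}] r3c2 is down to just 1 ⇒ r3c2=1.
Step 4. [r2c2∈{2}] only 2 remains possible at r2c2 ⇒ r2c2=2.
Step 5. [r4c3∈{1}] nothing but 1 survives at r4c3, so r4c3=1.
Step 6. [r3c4∈{3}] nothing but 3 survives at r3c4, so r3c4=3.
Step 7. [r1c3∈{2}] r1c3 has the single candidate 2 ⇒ r1c3=2.
Step 8. [r4c2∈{4}] nothing but 4 survives at r4c2 ⇒ r4c2=4.
Step 9. [r4c1∈{3}] r4c1 is down to just 3, so r4c1=3.

Answer: 4 3 2 1 / 1 2 3 4 / 2 1 4 3 / 3 4 1 2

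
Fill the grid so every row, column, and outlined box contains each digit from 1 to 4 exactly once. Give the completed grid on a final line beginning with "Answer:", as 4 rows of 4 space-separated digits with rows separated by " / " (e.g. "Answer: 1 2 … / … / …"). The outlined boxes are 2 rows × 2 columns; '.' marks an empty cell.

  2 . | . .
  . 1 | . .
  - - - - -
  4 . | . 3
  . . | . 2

Step 1. [r2c4∈{4}] r2c4 has the single candidate 4. So r2c4=4.
Step 2. [r2c1∈{3}] only 3 remains possible at r2c1 ⇒ r2c1=3.
Step 3. [r3c3∈{1}] nothing but 1 survives at r3c3, so r3c3=1.
Step 4. [r1c3∈{3}] r1c3's peers cover all but 3 ⇒ r1c3=3.
Step 5. [r4c3∈{4}] r4c3 is down to just 4. So r4c3=4.
Step 6. [r3c2∈{2}] nothing but 2 survives at r3c2, so r3c2=2.
Step 7. [r2c3∈{2}] only 2 remains possible at r2c3 ⇒ r2c3=2.
Step 8. [r4c2∈{3}] nothing but 3 survives at r4c2. So r4c2=3.
Step 9. [r1c4∈{1}] nothing but 1 survives at r1c4, so r1c4=1.
Step 10. [r1c2∈{4}] only 4 remains possible at r1c2. So r1c2=4.
Step 11. [r4c1∈{1}] only 1 remains possible at r4c1 ⇒ r4c1=1.

Answer: 2 4 3 1 / 3 1 2 4 / 4 2 1 3 / 1 3 4 2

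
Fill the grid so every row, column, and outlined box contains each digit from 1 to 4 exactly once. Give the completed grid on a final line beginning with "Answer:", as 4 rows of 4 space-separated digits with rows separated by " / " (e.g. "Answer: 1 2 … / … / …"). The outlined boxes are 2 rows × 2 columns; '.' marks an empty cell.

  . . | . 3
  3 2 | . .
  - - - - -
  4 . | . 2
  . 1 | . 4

Step 1. [r3c3∈{1,3}] r3c3 is the only open cell in row 3 admitting 1 ⇒ r3c3=1.
Step 2. [r1c3∈{2,4}] in row 1, 2 fits only at r1c3. So r1c3=2.
Step 3. [r4c1∈{2}] nothing but 2 survives at r4c1 ⇒ r4c1=2.
Step 4. [r2c3∈{4}] only 4 remains possible at r2c3 ⇒ r2c3=4.
Step 5. [r1c1∈{1}] only 1 remains possible at r1c1 ⇒ r1c1=1.
Step 6. [r3c2∈{3}] r3c2 has the single candidate 3 ⇒ r3c2=3.
Step 7. [r1c2∈{4}] nothing but 4 survives at r1c2. So r1c2=4.
Step 8. [r2c4∈{1}] r2c4's peers cover all but 1 ⇒ r2c4=1.
Step 9. [r4c3∈{3}] r4c3's peers cover all but 3 ⇒ r4c3=3.

Answer: 1 4 2 3 / 3 2 4 1 / 4 3 1 2 / 2 1 3 4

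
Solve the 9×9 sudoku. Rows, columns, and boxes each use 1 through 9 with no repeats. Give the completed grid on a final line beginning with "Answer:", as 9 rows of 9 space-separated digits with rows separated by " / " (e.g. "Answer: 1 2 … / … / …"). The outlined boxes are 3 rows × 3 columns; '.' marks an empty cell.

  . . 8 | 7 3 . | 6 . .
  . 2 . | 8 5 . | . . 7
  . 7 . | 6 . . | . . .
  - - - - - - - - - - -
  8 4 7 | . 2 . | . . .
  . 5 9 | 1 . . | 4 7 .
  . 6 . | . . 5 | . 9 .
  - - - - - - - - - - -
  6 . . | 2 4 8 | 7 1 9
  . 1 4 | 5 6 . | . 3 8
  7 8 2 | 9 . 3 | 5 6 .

Step 1. [r3c5∈{1,9}] 9 has one home in col 5: r3c5. So r3c5=9.
Step 2. [r2c8∈{4}] only 4 remains possible at r2c8, so r2c8=4.
Step 3. [r2c6∈{1}] r2c6 is down to just 1, so r2c6=1.
Step 4. [r6c7∈{1,2,3,8}] box 6 places 8 nowhere but r6c7. So r6c7=8.
Step 5. [r4c4∈{3}] r4c4 is down to just 3. So r4c4=3.
Step 6. [r4c7∈{1}] r4c7 is down to just 1, so r4c7=1.
Step 7. [r4c8∈{5}] only 5 remains possible at r4c8. So r4c8=5.
Step 8. [r1c8∈{2}] r1c8 is down to just 2, so r1c8=2.
Step 9. [r3c7∈{3}] only 3 remains possible at r3c7 ⇒ r3c7=3.
Step 10. [r7c3∈{3,5}] in row 7, 5 fits only at r7c3, so r7c3=5.
Step 11. [r3c3∈{1}] nothing but 1 survives at r3c3 ⇒ r3c3=1.
Step 12. [r6c3∈{3}] r6c3 has the single candidate 3 ⇒ r6c3=3.
Step 13. [r1c6∈{4}] only 4 remains possible at r1c6, so r1c6=4.
Step 14. [r8c1∈{9}] nothing but 9 survives at r8c1, so r8c1=9.
Step 15. [r5c1∈{2}] r5c1 has the single candidate 2. So r5c1=2.
Step 16. [r3c9∈{5}] only 5 remains possible at r3c9. So r3c9=5.
Step 17. [r4c9∈{6}] r4c9 has the single candidate 6. So r4c9=6.
Step 18. [r5c6∈{6}] r5c6's peers cover all but 6, so r5c6=6.
Step 19. [r1c9∈{1}] only 1 remains possible at r1c9, so r1c9=1.
Step 20. [r1c1∈{5}] only 5 remains possible at r1c1, so r1c1=5.
Step 21. [r6c4∈{4}] nothing but 4 survives at r6c4 ⇒ r6c4=4.
Step 22. [r3c1∈{4}] r3c1 has the single candidate 4 ⇒ r3c1=4.
Step 23. [r2c3∈{6}] only 6 remains possible at r2c3. So r2c3=6.
Step 24. [r5c9∈{3}] nothing but 3 survives at r5c9, so r5c9=3.
Step 25. [r2c7∈{9}] r2c7 is down to just 9. So r2c7=9.
Step 26. [r5c5∈{8}] r5c5 is down to just 8 ⇒ r5c5=8.
Step 27. [r4c6∈{9}] r4c6 is down to just 9 ⇒ r4c6=9.
Step 28. [r6c9∈{2}] r6c9 has the single candidate 2 ⇒ r6c9=2.
Step 29. [r3c8∈{8}] nothing but 8 survives at r3c8 ⇒ r3c8=8.
Step 30. [r7c2∈{3}] nothing but 3 survives at r7c2, so r7c2=3.
Step 31. [r2c1∈{3}] nothing but 3 survives at r2c1, so r2c1=3.
Step 32. [r6c1∈{1}] r6c1 is down to just 1, so r6c1=1.
Step 33. [r9c9∈{4}] r9c9 has the single candidate 4 ⇒ r9c9=4.
Step 34. [r1c2∈{9}] nothing but 9 survives at r1c2. So r1c2=9.
Step 35. [r9c5∈{1}] r9c5 has the single candidate 1, so r9c5=1.
Step 36. [r3c6∈{2}] r3c6 is down to just 2, so r3c6=2.
Step 37. [r8c6∈{7}] only 7 remains possible at r8c6. So r8c6=7.
Step 38. [r8c7∈{2}] only 2 remains possible at r8c7, so r8c7=2.
Step 39. [r6c5∈{7}] r6c5's peers cover all but 7. So r6c5=7.

Answer: 5 9 8 7 3 4 6 2 1 / 3 2 6 8 5 1 9 4 7 / 4 7 1 6 9 2 3 8 5 / 8 4 7 3 2 9 1 5 6 / 2 5 9 1 8 6 4 7 3 / 1 6 3 4 7 5 8 9 2 / 6 3 5 2 4 8 7 1 9 / 9 1 4 5 6 7 2 3 8 / 7 8 2 9 1 3 5 6 4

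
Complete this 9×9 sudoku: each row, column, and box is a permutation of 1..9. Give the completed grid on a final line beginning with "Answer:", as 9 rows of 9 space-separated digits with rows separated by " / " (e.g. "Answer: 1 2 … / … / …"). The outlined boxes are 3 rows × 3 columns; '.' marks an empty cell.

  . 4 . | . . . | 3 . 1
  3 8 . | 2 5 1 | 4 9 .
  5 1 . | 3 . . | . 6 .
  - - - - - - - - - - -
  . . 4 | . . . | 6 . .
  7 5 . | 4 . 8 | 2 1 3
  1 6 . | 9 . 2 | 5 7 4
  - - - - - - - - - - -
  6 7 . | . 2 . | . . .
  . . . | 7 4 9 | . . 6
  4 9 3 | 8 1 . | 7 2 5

Step 1. [r4c8∈{8}] nothing but 8 survives at r4c8. So r4c8=8.
Step 2. [r8c1∈{2,8}] col 1 places 8 nowhere but r8c1, so r8c1=8.
Step 3. [r1c5∈{6,7,8,9}] row 1 places 8 nowhere but r1c5. So r1c5=8.
Step 4. [r7c7∈{1,8,9}] 9 has one home in col 7: r7c7 ⇒ r7c7=9.
Step 5. [r7c6∈{3,5}] across box 8, 3 lands solely at r7c6. So r7c6=3.
Step 6. [r5c3∈{9}] r5c3's peers cover all but 9. So r5c3=9.
Step 7. [r3c9∈{2,7,8}] in col 9, 2 fits only at r3c9. So r3c9=2.
Step 8. [r3c3∈{7}] r3c3 is down to just 7 ⇒ r3c3=7.
Step 9. [r8c3∈{1,2,5}] in row 8, 5 fits only at r8c3. So r8c3=5.
Step 10. [r4c1∈{2}] nothing but 2 survives at r4c1, so r4c1=2.
Step 11. [r1c4∈{6}] r1c4 has the single candidate 6, so r1c4=6.
Step 12. [r4c5∈{3,7}] r4c5 is the only open cell in col 5 admitting 7 ⇒ r4c5=7.
Step 13. [r4c4∈{1,5}] in row 4, 1 fits only at r4c4, so r4c4=1.
Step 14. [r8c8∈{3}] only 3 remains possible at r8c8, so r8c8=3.
Step 15. [r4c9∈{9}] r4c9's peers cover all but 9, so r4c9=9.
Step 16. [r4c2∈{3}] r4c2 is down to just 3. So r4c2=3.
Step 17. [r2c9∈{7}] only 7 remains possible at r2c9, so r2c9=7.
Step 18. [r9c6∈{6}] only 6 remains possible at r9c6. So r9c6=6.
Step 19. [r6c3∈{8}] r6c3 has the single candidate 8. So r6c3=8.
Step 20. [r6c5∈{3}] only 3 remains possible at r6c5 ⇒ r6c5=3.
Step 21. [r7c8∈{4}] only 4 remains possible at r7c8 ⇒ r7c8=4.
Step 22. [r4c6∈{5}] r4c6 has the single candidate 5. So r4c6=5.
Step 23. [r8c7∈{1}] r8c7 has the single candidate 1 ⇒ r8c7=1.
Step 24. [r2c3∈{6}] r2c3 is down to just 6. So r2c3=6.
Step 25. [r5c5∈{6}] nothing but 6 survives at r5c5 ⇒ r5c5=6.
Step 26. [r3c6∈{4}] r3c6 has the single candidate 4. So r3c6=4.
Step 27. [r1c6∈{7}] r1c6's peers cover all but 7, so r1c6=7.
Step 28. [r1c3∈{2}] r1c3 is down to just 2. So r1c3=2.
Step 29. [r3c7∈{8}] r3c7 is down to just 8. So r3c7=8.
Step 30. [r7c9∈{8}] only 8 remains possible at r7c9. So r7c9=8.
Step 31. [r1c1∈{9}] r1c1's peers cover all but 9, so r1c1=9.
Step 32. [r8c2∈{2}] r8c2 has the single candidate 2. So r8c2=2.
Step 33. [r1c8∈{5}] only 5 remains possible at r1c8. So r1c8=5.
Step 34. [r7c3∈{1}] only 1 remains possible at r7c3 ⇒ r7c3=1.
Step 35. [r3c5∈{9}] r3c5 has the single candidate 9 ⇒ r3c5=9.
Step 36. [r7c4∈{5}] r7c4's peers cover all but 5, so r7c4=5.

Answer: 9 4 2 6 8 7 3 5 1 / 3 8 6 2 5 1 4 9 7 / 5 1 7 3 9 4 8 6 2 / 2 3 4 1 7 5 6 8 9 / 7 5 9 4 6 8 2 1 3 / 1 6 8 9 3 2 5 7 4 / 6 7 1 5 2 3 9 4 8 / 8 2 5 7 4 9 1 3 6 / 4 9 3 8 1 6 7 2 5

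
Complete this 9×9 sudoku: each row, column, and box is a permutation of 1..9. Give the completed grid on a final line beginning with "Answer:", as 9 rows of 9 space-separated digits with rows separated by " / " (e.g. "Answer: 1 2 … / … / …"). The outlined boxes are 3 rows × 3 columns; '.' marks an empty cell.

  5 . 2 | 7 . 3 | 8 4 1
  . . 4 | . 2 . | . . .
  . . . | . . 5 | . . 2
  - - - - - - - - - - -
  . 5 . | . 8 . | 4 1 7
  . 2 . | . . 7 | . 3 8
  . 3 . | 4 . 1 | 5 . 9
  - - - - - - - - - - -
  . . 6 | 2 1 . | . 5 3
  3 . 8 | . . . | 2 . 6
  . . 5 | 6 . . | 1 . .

Step 1. [r6c5∈{6}] r6c5's peers cover all but 6 ⇒ r6c5=6.
Step 2. [r1c5∈{9}] r1c5 is down to just 9. So r1c5=9.
Step 3. [r4c3∈{9}] r4c3 has the single candidate 9, so r4c3=9.
Step 4. [r2c6∈{6,8}] col 6 places 6 nowhere but r2c6. So r2c6=6.
Step 5. [r8c2∈{1,4,7,9}] across row 8, 1 lands solely at r8c2 ⇒ r8c2=1.
Step 6. [r3c8∈{6,7,9}] across col 8, 6 lands solely at r3c8, so r3c8=6.
Step 7. [r9c9∈{4}] nothing but 4 survives at r9c9 ⇒ r9c9=4.
Step 8. [r7c2∈{4,7,9}] across col 2, 4 lands solely at r7c2. So r7c2=4.
Step 9. [r9c8∈{7,8,9}] in col 8, 8 fits only at r9c8 ⇒ r9c8=8.
Step 10. [r9c6∈{9}] nothing but 9 survives at r9c6 ⇒ r9c6=9.
Step 11. [r9c2∈{7}] r9c2 is down to just 7. So r9c2=7.
Step 12. [r7c7∈{7,9}] r7c7 is the only open cell in row 7 admitting 7. So r7c7=7.
Step 13. [r6c1∈{7,8}] row 6 places 8 nowhere but r6c1, so r6c1=8.
Step 14. [r3c3∈{1,3,7}] col 3 places 3 nowhere but r3c3, so r3c3=3.
Step 15. [r3c7∈{9}] nothing but 9 survives at r3c7. So r3c7=9.
Step 16. [r2c2∈{8,9}] in col 2, 9 fits only at r2c2, so r2c2=9.
Step 17. [r3c1∈{1,7}] in row 3, 7 fits only at r3c1, so r3c1=7.
Step 18. [r3c4∈{1,8}] 1 has one home in row 3: r3c4, so r3c4=1.
Step 19. [r5c1∈{1,4,6}] r5c1 is the only open cell in row 5 admitting 4, so r5c1=4.
Step 20. [r8c4∈{5}] only 5 remains possible at r8c4, so r8c4=5.
Step 21. [r8c6∈{4}] r8c6 is down to just 4. So r8c6=4.
Step 22. [r6c3∈{7}] only 7 remains possible at r6c3. So r6c3=7.
Step 23. [r7c6∈{8}] r7c6 is down to just 8. So r7c6=8.
Step 24. [r8c5∈{7}] r8c5's peers cover all but 7, so r8c5=7.
Step 25. [r6c8∈{2}] only 2 remains possible at r6c8. So r6c8=2.
Step 26. [r2c9∈{5}] r2c9 has the single candidate 5 ⇒ r2c9=5.
Step 27. [r9c1∈{2}] r9c1 is down to just 2, so r9c1=2.
Step 28. [r4c1∈{6}] only 6 remains possible at r4c1. So r4c1=6.
Step 29. [r3c2∈{8}] nothing but 8 survives at r3c2. So r3c2=8.
Step 30. [r8c8∈{9}] nothing but 9 survives at r8c8. So r8c8=9.
Step 31. [r5c5∈{5}] nothing but 5 survives at r5c5. So r5c5=5.
Step 32. [r3c5∈{4}] r3c5 has the single candidate 4, so r3c5=4.
Step 33. [r1c2∈{6}] r1c2 is down to just 6, so r1c2=6.
Step 34. [r7c1∈{9}] only 9 remains possible at r7c1 ⇒ r7c1=9.
Step 35. [r5c7∈{6}] r5c7 has the single candidate 6 ⇒ r5c7=6.
Step 36. [r5c3∈{1}] only 1 remains possible at r5c3. So r5c3=1.
Step 37. [r4c4∈{3}] r4c4 has the single candidate 3. So r4c4=3.
Step 38. [r2c8∈{7}] r2c8 has the single candidate 7, so r2c8=7.
Step 39. [r2c7∈{3}] r2c7 is down to just 3, so r2c7=3.
Step 40. [r2c4∈{8}] r2c4 has the single candidate 8. So r2c4=8.
Step 41. [r9c5∈{3}] r9c5 has the single candidate 3, so r9c5=3.
Step 42. [r4c6∈{2}] r4c6 has the single candidate 2, so r4c6=2.
Step 43. [r5c4∈{9}] r5c4 is down to just 9 ⇒ r5c4=9.
Step 44. [r2c1∈{1}] r2c1 has the single candidate 1, so r2c1=1.

Answer: 5 6 2 7 9 3 8 4 1 / 1 9 4 8 2 6 3 7 5 / 7 8 3 1 4 5 9 6 2 / 6 5 9 3 8 2 4 1 7 / 4 2 1 9 5 7 6 3 8 / 8 3 7 4 6 1 5 2 9 / 9 4 6 2 1 8 7 5 3 / 3 1 8 5 7 4 2 9 6 / 2 7 5 6 3 9 1 8 4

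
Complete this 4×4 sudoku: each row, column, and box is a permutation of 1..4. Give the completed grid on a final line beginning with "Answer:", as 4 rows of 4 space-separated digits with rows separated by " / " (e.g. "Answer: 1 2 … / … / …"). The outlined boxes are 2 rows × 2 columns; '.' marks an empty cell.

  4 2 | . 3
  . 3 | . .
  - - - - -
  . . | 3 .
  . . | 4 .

Step 1. [r4c2∈{1}] r4c2 is down to just 1 ⇒ r4c2=1.
Step 2. [r4c4∈{2}] r4c4's peers cover all but 2 ⇒ r4c4=2.
Step 3. [r2c1∈{1}] nothing but 1 survives at r2c1. So r2c1=1.
Step 4. [r1c3∈{1}] nothing but 1 survives at r1c3. So r1c3=1.
Step 5. [r4c1∈{3}] nothing but 3 survives at r4c1 ⇒ r4c1=3.
Step 6. [r2c4∈{4}] r2c4 is down to just 4. So r2c4=4.
Step 7. [r3c2∈{4}] nothing but 4 survives at r3c2. So r3c2=4.
Step 8. [r3c1∈{2}] r3c1 is down to just 2, so r3c1=2.
Step 9. [r2c3∈{2}] r2c3's peers cover all but 2. So r2c3=2.
Step 10. [r3c4∈{1}] only 1 remains possible at r3c4 ⇒ r3c4=1.

Answer: 4 2 1 3 / 1 3 2 4 / 2 4 3 1 / 3 1 4 2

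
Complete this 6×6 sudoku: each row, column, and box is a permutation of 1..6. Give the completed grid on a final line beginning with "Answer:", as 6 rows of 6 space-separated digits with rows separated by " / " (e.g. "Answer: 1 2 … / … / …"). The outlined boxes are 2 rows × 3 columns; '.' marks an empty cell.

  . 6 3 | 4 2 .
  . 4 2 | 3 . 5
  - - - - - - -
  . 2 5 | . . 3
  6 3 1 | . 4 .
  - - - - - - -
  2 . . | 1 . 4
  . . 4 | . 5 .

Step 1. [r2c5∈{1,6}] row 2 places 6 nowhere but r2c5, so r2c5=6.
Step 2. [r4c6∈{2}] r4c6's peers cover all but 2. So r4c6=2.
Step 3. [r2c1∈{1}] nothing but 1 survives at r2c1 ⇒ r2c1=1.
Step 4. [r3c4∈{6}] r3c4 is down to just 6 ⇒ r3c4=6.
Step 5. [r1c1∈{5}] r1c1 is down to just 5, so r1c1=5.
Step 6. [r5c3∈{6}] nothing but 6 survives at r5c3, so r5c3=6.
Step 7. [r6c2∈{1}] r6c2 is down to just 1 ⇒ r6c2=1.
Step 8. [r4c4∈{5}] r4c4 is down to just 5, so r4c4=5.
Step 9. [r6c4∈{2}] r6c4 has the single candidate 2, so r6c4=2.
Step 10. [r1c6∈{1}] only 1 remains possible at r1c6. So r1c6=1.
Step 11. [r5c5∈{3}] r5c5's peers cover all but 3, so r5c5=3.
Step 12. [r6c1∈{3}] r6c1 has the single candidate 3 ⇒ r6c1=3.
Step 13. [r3c1∈{4}] r3c1's peers cover all but 4 ⇒ r3c1=4.
Step 14. [r3c5∈{1}] r3c5's peers cover all but 1 ⇒ r3c5=1.
Step 15. [r6c6∈{6}] r6c6's peers cover all but 6, so r6c6=6.
Step 16. [r5c2∈{5}] r5c2's peers cover all but 5. So r5c2=5.

Answer: 5 6 3 4 2 1 / 1 4 2 3 6 5 / 4 2 5 6 1 3 / 6 3 1 5 4 2 / 2 5 6 1 3 4 / 3 1 4 2 5 6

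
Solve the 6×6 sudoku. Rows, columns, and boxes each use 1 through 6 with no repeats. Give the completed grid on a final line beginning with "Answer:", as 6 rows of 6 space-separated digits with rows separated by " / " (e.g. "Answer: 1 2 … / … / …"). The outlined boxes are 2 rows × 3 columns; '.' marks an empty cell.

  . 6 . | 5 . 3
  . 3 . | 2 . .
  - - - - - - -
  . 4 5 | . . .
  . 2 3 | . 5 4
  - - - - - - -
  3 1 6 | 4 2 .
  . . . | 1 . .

Step 1. [r4c4∈{6}] r4c4's peers cover all but 6, so r4c4=6.
Step 2. [r4c1∈{1}] r4c1 is down to just 1. So r4c1=1.
Step 3. [r2c1∈{4,5}] across row 2, 5 lands solely at r2c1 ⇒ r2c1=5.
Step 4. [r6c5∈{3,6}] r6c5 is the only open cell in row 6 admitting 3. So r6c5=3.
Step 5. [r2c5∈{1,4,6}] in col 5, 6 fits only at r2c5, so r2c5=6.
Step 6. [r2c3∈{1,4}] r2c3 is the only open cell in row 2 admitting 4. So r2c3=4.
Step 7. [r3c5∈{1}] r3c5's peers cover all but 1. So r3c5=1.
Step 8. [r6c3∈{2}] nothing but 2 survives at r6c3 ⇒ r6c3=2.
Step 9. [r6c6∈{5,6}] r6c6 is the only open cell in row 6 admitting 6. So r6c6=6.
Step 10. [r6c2∈{5}] r6c2 is down to just 5 ⇒ r6c2=5.
Step 11. [r5c6∈{5}] nothing but 5 survives at r5c6. So r5c6=5.
Step 12. [r3c6∈{2}] r3c6 is down to just 2. So r3c6=2.
Step 13. [r3c1∈{6}] only 6 remains possible at r3c1, so r3c1=6.
Step 14. [r1c1∈{2}] nothing but 2 survives at r1c1. So r1c1=2.
Step 15. [r2c6∈{1}] r2c6 is down to just 1 ⇒ r2c6=1.
Step 16. [r1c3∈{1}] nothing but 1 survives at r1c3, so r1c3=1.
Step 17. [r3c4∈{3}] r3c4's peers cover all but 3. So r3c4=3.
Step 18. [r6c1∈{4}] r6c1's peers cover all but 4. So r6c1=4.
Step 19. [r1c5∈{4}] nothing but 4 survives at r1c5. So r1c5=4.

Answer: 2 6 1 5 4 3 / 5 3 4 2 6 1 / 6 4 5 3 1 2 / 1 2 3 6 5 4 / 3 1 6 4 2 5 / 4 5 2 1 3 6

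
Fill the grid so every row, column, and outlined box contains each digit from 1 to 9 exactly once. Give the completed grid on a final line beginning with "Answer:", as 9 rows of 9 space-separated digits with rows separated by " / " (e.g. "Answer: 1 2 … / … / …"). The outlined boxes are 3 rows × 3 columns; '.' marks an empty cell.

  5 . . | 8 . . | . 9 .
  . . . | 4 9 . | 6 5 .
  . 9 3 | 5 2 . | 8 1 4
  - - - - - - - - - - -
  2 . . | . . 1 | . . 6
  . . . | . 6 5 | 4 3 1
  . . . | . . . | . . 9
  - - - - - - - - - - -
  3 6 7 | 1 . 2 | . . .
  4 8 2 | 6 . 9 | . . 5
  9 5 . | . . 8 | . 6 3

Step 1. [r5c2∈{7}] only 7 remains possible at r5c2, so r5c2=7.
Step 2. [r6c6∈{3,4,7}] in col 6, 4 fits only at r6c6. So r6c6=4.
Step 3. [r9c4∈{7}] nothing but 7 survives at r9c4, so r9c4=7.
Step 4. [r5c1∈{8}] only 8 remains possible at r5c1 ⇒ r5c1=8.
Step 5. [r6c8∈{2,7,8}] r6c8 is the only open cell in col 8 admitting 2 ⇒ r6c8=2.
Step 6. [r9c3∈{1}] only 1 remains possible at r9c3 ⇒ r9c3=1.
Step 7. [r1c7∈{2,3,7}] across col 7, 3 lands solely at r1c7. So r1c7=3.
Step 8. [r6c4∈{3}] r6c4 is down to just 3, so r6c4=3.
Step 9. [r4c8∈{7,8}] box 6 places 8 nowhere but r4c8 ⇒ r4c8=8.
Step 10. [r6c2∈{1}] r6c2's peers cover all but 1. So r6c2=1.
Step 11. [r4c5∈{7}] nothing but 7 survives at r4c5 ⇒ r4c5=7.
Step 12. [r5c3∈{9}] r5c3 is down to just 9 ⇒ r5c3=9.
Step 13. [r2c2∈{2}] nothing but 2 survives at r2c2, so r2c2=2.
Step 14. [r2c9∈{7}] r2c9's peers cover all but 7, so r2c9=7.
Step 15. [r4c7∈{5}] r4c7's peers cover all but 5, so r4c7=5.
Step 16. [r4c3∈{4}] r4c3 has the single candidate 4. So r4c3=4.
Step 17. [r1c3∈{6}] r1c3 has the single candidate 6, so r1c3=6.
Step 18. [r7c5∈{4,5}] across row 7, 5 lands solely at r7c5, so r7c5=5.
Step 19. [r8c8∈{7}] r8c8 has the single candidate 7, so r8c8=7.
Step 20. [r1c6∈{7}] only 7 remains possible at r1c6, so r1c6=7.
Step 21. [r1c9∈{2}] nothing but 2 survives at r1c9 ⇒ r1c9=2.
Step 22. [r2c6∈{3}] r2c6 is down to just 3. So r2c6=3.
Step 23. [r6c5∈{8}] r6c5 is down to just 8. So r6c5=8.
Step 24. [r3c1∈{7}] only 7 remains possible at r3c1 ⇒ r3c1=7.
Step 25. [r7c7∈{9}] nothing but 9 survives at r7c7 ⇒ r7c7=9.
Step 26. [r6c1∈{6}] nothing but 6 survives at r6c1 ⇒ r6c1=6.
Step 27. [r8c7∈{1}] nothing but 1 survives at r8c7, so r8c7=1.
Step 28. [r7c8∈{4}] r7c8 is down to just 4. So r7c8=4.
Step 29. [r4c2∈{3}] r4c2 has the single candidate 3. So r4c2=3.
Step 30. [r9c5∈{4}] r9c5 has the single candidate 4, so r9c5=4.
Step 31. [r8c5∈{3}] r8c5's peers cover all but 3, so r8c5=3.
Step 32. [r2c1∈{1}] r2c1's peers cover all but 1 ⇒ r2c1=1.
Step 33. [r5c4∈{2}] r5c4 has the single candidate 2 ⇒ r5c4=2.
Step 34. [r7c9∈{8}] r7c9 is down to just 8 ⇒ r7c9=8.
Step 35. [r4c4∈{9}] r4c4's peers cover all but 9 ⇒ r4c4=9.
Step 36. [r2c3∈{8}] r2c3 has the single candidate 8. So r2c3=8.
Step 37. [r6c3∈{5}] only 5 remains possible at r6c3 ⇒ r6c3=5.
Step 38. [r6c7∈{7}] nothing but 7 survives at r6c7. So r6c7=7.
Step 39. [r9c7∈{2}] r9c7's peers cover all but 2 ⇒ r9c7=2.
Step 40. [r1c2∈{4}] r1c2 is down to just 4 ⇒ r1c2=4.
Step 41. [r1c5∈{1}] nothing but 1 survives at r1c5. So r1c5=1.
Step 42. [r3c6∈{6}] nothing but 6 survives at r3c6. So r3c6=6.

Answer: 5 4 6 8 1 7 3 9 2 / 1 2 8 4 9 3 6 5 7 / 7 9 3 5 2 6 8 1 4 / 2 3 4 9 7 1 5 8 6 / 8 7 9 2 6 5 4 3 1 / 6 1 5 3 8 4 7 2 9 / 3 6 7 1 5 2 9 4 8 / 4 8 2 6 3 9 1 7 5 / 9 5 1 7 4 8 2 6 3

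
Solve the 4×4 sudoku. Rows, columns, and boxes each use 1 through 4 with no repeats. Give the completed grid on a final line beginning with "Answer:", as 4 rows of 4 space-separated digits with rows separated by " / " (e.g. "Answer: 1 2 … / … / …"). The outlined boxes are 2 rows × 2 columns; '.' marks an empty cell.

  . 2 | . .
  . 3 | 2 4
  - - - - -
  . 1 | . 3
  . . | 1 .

Step 1. [r1c1∈{1,4}] in row 1, 4 fits only at r1c1, so r1c1=4.
Step 2. [r4c1∈{2,3}] r4c1 is the only open cell in row 4 admitting 3 ⇒ r4c1=3.
Step 3. [r3c1∈{2}] r3c1 has the single candidate 2. So r3c1=2.
Step 4. [r1c4∈{1}] only 1 remains possible at r1c4. So r1c4=1.
Step 5. [r2c1∈{1}] r2c1 has the single candidate 1 ⇒ r2c1=1.
Step 6. [r4c4∈{2}] only 2 remains possible at r4c4. So r4c4=2.
Step 7. [r1c3∈{3}] r1c3's peers cover all but 3, so r1c3=3.
Step 8. [r4c2∈{4}] nothing but 4 survives at r4c2. So r4c2=4.
Step 9. [r3c3∈{4}] r3c3 has the single candidate 4. So r3c3=4.

Answer: 4 2 3 1 / 1 3 2 4 / 2 1 4 3 / 3 4 1 2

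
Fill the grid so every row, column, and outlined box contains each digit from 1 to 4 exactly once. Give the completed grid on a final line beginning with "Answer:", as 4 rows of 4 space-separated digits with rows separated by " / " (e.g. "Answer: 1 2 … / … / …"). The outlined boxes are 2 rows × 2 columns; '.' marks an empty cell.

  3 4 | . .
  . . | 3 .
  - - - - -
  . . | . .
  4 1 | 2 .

Step 1. [r1c3∈{1}] only 1 remains possible at r1c3, so r1c3=1.
Step 2. [r2c2∈{2}] r2c2 is down to just 2 ⇒ r2c2=2.
Step 3. [r3c4∈{1,3,4}] across row 3, 1 lands solely at r3c4. So r3c4=1.
Step 4. [r4c4∈{3}] r4c4 has the single candidate 3, so r4c4=3.
Step 5. [r2c4∈{4}] r2c4 is down to just 4. So r2c4=4.
Step 6. [r1c4∈{2}] only 2 remains possible at r1c4. So r1c4=2.
Step 7. [r3c2∈{3}] r3c2 is down to just 3 ⇒ r3c2=3.
Step 8. [r3c1∈{2}] only 2 remains possible at r3c1, so r3c1=2.
Step 9. [r3c3∈{4}] only 4 remains possible at r3c3 ⇒ r3c3=4.
Step 10. [r2c1∈{1}] only 1 remains possible at r2c1 ⇒ r2c1=1.

Answer: 3 4 1 2 / 1 2 3 4 / 2 3 4 1 / 4 1 2 3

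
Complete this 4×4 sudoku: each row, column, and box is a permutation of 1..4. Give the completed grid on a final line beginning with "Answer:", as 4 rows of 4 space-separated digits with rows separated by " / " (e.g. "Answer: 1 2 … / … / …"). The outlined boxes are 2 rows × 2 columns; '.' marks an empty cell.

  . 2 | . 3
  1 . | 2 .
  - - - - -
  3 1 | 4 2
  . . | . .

Step 1. [r1c1∈{4}] r1c1's peers cover all but 4. So r1c1=4.
Step 2. [r4c3∈{1,3}] across row 4, 3 lands solely at r4c3, so r4c3=3.
Step 3. [r4c2∈{4}] r4c2's peers cover all but 4. So r4c2=4.
Step 4. [r1c3∈{1}] r1c3 has the single candidate 1 ⇒ r1c3=1.
Step 5. [r4c1∈{2}] r4c1 has the single candidate 2. So r4c1=2.
Step 6. [r4c4∈{1}] r4c4's peers cover all but 1. So r4c4=1.
Step 7. [r2c2∈{3}] r2c2 has the single candidate 3 ⇒ r2c2=3.
Step 8. [r2c4∈{4}] r2c4's peers cover all but 4. So r2c4=4.

Answer: 4 2 1 3 / 1 3 2 4 / 3 1 4 2 / 2 4 3 1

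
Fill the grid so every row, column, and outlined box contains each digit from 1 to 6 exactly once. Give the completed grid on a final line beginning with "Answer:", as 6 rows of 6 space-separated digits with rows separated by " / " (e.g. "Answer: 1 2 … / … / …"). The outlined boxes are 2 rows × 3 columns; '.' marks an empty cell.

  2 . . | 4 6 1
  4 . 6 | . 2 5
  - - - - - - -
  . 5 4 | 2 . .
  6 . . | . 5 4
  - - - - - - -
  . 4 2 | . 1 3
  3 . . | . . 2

Step 1. [r2c2∈{1,3}] 1 has one home in row 2: r2c2, so r2c2=1.
Step 2. [r6c3∈{1,5}] 1 has one home in row 6: r6c3, so r6c3=1.
Step 3. [r4c3∈{3}] r4c3 has the single candidate 3 ⇒ r4c3=3.
Step 4. [r5c4∈{5,6}] r5c4 is the only open cell in row 5 admitting 6, so r5c4=6.
Step 5. [r2c4∈{3}] r2c4's peers cover all but 3 ⇒ r2c4=3.
Step 6. [r5c1∈{5}] r5c1's peers cover all but 5 ⇒ r5c1=5.
Step 7. [r4c2∈{2}] r4c2's peers cover all but 2, so r4c2=2.
Step 8. [r6c4∈{5}] nothing but 5 survives at r6c4 ⇒ r6c4=5.
Step 9. [r3c6∈{6}] nothing but 6 survives at r3c6, so r3c6=6.
Step 10. [r6c5∈{4}] r6c5's peers cover all but 4 ⇒ r6c5=4.
Step 11. [r3c5∈{3}] nothing but 3 survives at r3c5, so r3c5=3.
Step 12. [r3c1∈{1}] r3c1's peers cover all but 1, so r3c1=1.
Step 13. [r6c2∈{6}] r6c2 has the single candidate 6. So r6c2=6.
Step 14. [r1c2∈{3}] only 3 remains possible at r1c2, so r1c2=3.
Step 15. [r4c4∈{1}] r4c4's peers cover all but 1, so r4c4=1.
Step 16. [r1c3∈{5}] r1c3 is down to just 5, so r1c3=5.

Answer: 2 3 5 4 6 1 / 4 1 6 3 2 5 / 1 5 4 2 3 6 / 6 2 3 1 5 4 / 5 4 2 6 1 3 / 3 6 1 5 4 2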